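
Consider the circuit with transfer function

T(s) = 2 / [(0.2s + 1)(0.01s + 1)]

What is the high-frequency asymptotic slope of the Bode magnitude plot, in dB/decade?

Each pole contributes −20 dB/decade at high frequency; each zero contributes +20 dB/decade.
Net: 0 zero(s) − 2 pole(s) → -40 dB/decade.

-40 dB/decade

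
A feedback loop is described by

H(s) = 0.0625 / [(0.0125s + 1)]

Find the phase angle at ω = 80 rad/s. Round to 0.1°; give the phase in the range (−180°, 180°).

-45.0°

At ω = 80 rad/s:
pole (1 + j80·0.0125) = 1 + j1 → |·| ≈ 1.4142, ∠ ≈ 45.00°
∠H = (0°) − (45.00°) = -45.00°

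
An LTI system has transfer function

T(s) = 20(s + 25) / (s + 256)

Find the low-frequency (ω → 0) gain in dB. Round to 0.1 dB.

5.8 dB

T(0) = 20·25 / (256) ≈ 1.9531
20 log₁₀(1.9531) ≈ 5.81 dB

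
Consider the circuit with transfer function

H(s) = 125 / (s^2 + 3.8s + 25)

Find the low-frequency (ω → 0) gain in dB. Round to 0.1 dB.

H(0) = 125 / 25 = 5
20 log₁₀(5) ≈ 13.98 dB

14.0 dB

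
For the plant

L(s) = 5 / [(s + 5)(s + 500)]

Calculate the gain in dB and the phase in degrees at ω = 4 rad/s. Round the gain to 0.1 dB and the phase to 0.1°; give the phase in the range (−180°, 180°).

-56.1 dB, -39.1°

At s = jω = j4:
pole (s+5): 5 + j4 → |·| = √(5²+4²) = √41 ≈ 6.4031, ∠ = arctan(4/5) ≈ 38.66°
pole (s+500): 500 + j4 → |·| = √(500²+4²) = √250016 ≈ 500.02, ∠ = arctan(4/500) ≈ 0.46°
|L| = 5 / 3201.7 ≈ 0.0015617
Gain = 20 log₁₀(0.0015617) ≈ -56.13 dB
∠L = 0.00° − 39.12° = -39.12°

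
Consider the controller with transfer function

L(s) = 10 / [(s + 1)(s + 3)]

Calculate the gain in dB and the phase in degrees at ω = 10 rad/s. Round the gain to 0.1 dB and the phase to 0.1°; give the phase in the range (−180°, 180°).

At s = jω = j10:
pole (s+1): 1 + j10 → |·| = √(1²+10²) = √101 ≈ 10.05, ∠ = arctan(10/1) ≈ 84.29°
pole (s+3): 3 + j10 → |·| = √(3²+10²) = √109 ≈ 10.44, ∠ = arctan(10/3) ≈ 73.30°
|L| = 10 / 104.92 ≈ 0.095311
Gain = 20 log₁₀(0.095311) ≈ -20.42 dB
∠L = 0.00° − 157.59° = -157.59°

-20.4 dB, -157.6°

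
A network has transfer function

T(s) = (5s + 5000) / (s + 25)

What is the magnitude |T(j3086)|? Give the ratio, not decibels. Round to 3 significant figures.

Substitute s = j3086:
Numerator: 5(j3086) + 5000 = 5000 + j15430
Denominator: (j3086) + 25 = 25 + j3086
|N| = √(5000² + 15430²) ≈ 16220, ∠N ≈ 72.05°
|D| = √(25² + 3086²) ≈ 3086.1, ∠D ≈ 89.54°
|T| = 16220 / 3086.1 ≈ 5.2558

5.26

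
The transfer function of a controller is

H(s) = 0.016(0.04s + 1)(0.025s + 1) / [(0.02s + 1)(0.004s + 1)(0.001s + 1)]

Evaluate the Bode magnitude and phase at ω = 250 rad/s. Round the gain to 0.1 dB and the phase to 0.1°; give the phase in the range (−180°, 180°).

At ω = 250 rad/s:
zero (1 + j250·0.04) = 1 + j10 → |·| ≈ 10.05, ∠ ≈ 84.29°
zero (1 + j250·0.025) = 1 + j6.25 → |·| ≈ 6.3295, ∠ ≈ 80.91°
pole (1 + j250·0.02) = 1 + j5 → |·| ≈ 5.099, ∠ ≈ 78.69°
pole (1 + j250·0.004) = 1 + j1 → |·| ≈ 1.4142, ∠ ≈ 45.00°
pole (1 + j250·0.001) = 1 + j0.25 → |·| ≈ 1.0308, ∠ ≈ 14.04°
|H| = 0.016 · 10.05 · 6.3295 / (5.099 · 1.4142 · 1.0308) ≈ 0.13693
Gain = 20 log₁₀(0.13693) ≈ -17.27 dB
∠H = (84.29° + 80.91°) − (78.69° + 45.00° + 14.04°) = 27.47°

-17.3 dB, 27.5°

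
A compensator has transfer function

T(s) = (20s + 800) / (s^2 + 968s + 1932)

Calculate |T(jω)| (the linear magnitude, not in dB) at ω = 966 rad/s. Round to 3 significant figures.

0.0147

Substitute s = j966:
Numerator: 20(j966) + 800 = 800 + j19320
Denominator: (j966)^2 + 968(j966) + 1932 = -931224 + j935088
|N| = √(800² + 19320²) ≈ 19337, ∠N ≈ 87.63°
|D| = √(931224² + 935088²) ≈ 1.3197e+06, ∠D ≈ 134.88°
|T| = 19337 / 1.3197e+06 ≈ 0.014653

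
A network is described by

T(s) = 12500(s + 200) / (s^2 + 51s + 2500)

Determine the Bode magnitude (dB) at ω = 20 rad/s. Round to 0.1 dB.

60.6 dB

At s = jω = j20:
zero (s+200): 200 + j20 → |·| = √(200²+20²) = √40400 ≈ 201, ∠ = arctan(20/200) ≈ 5.71°
quadratic: (j20)² + 51·j20 + 2500 = 2100 + j1020 → |·| ≈ 2334.6, ∠ ≈ 25.91°
|T| = 12500 · 201 / 2334.6 ≈ 1076.2
Gain = 20 log₁₀(1076.2) ≈ 60.64 dB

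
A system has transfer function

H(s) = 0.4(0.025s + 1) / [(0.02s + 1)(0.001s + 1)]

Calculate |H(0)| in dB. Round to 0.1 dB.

-8.0 dB

H(0) = 0.4 · 1 / 1 = 0.4
20 log₁₀(0.4) ≈ -7.96 dB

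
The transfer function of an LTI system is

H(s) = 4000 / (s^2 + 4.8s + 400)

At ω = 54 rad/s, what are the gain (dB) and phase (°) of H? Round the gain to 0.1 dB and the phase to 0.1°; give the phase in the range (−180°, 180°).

4.0 dB, -174.1°

At s = jω = j54:
quadratic: (j54)² + 4.8·j54 + 400 = -2516 + j259.2 → |·| ≈ 2529.3, ∠ ≈ 174.12°
|H| = 4000 / 2529.3 ≈ 1.5815
Gain = 20 log₁₀(1.5815) ≈ 3.98 dB
∠H = 0.00° − 174.12° = -174.12°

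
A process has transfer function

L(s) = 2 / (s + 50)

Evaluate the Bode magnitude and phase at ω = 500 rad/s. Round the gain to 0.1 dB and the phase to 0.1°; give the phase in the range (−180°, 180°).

Substitute s = j500:
Numerator: 2 = 2 + j0
Denominator: (j500) + 50 = 50 + j500
|N| = √(2² + 0²) ≈ 2, ∠N ≈ 0.00°
|D| = √(50² + 500²) ≈ 502.49, ∠D ≈ 84.29°
|L| = 2 / 502.49 ≈ 0.0039802
Gain = 20 log₁₀(0.0039802) ≈ -48.00 dB
∠L = 0.00° − 84.29° = -84.29°

-48.0 dB, -84.3°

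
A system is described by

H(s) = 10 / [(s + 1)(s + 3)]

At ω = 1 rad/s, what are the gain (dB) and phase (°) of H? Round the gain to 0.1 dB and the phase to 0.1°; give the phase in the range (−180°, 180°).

At s = jω = j1:
pole (s+1): 1 + j1 → |·| = √(1²+1²) = √2 ≈ 1.4142, ∠ = arctan(1/1) ≈ 45.00°
pole (s+3): 3 + j1 → |·| = √(3²+1²) = √10 ≈ 3.1623, ∠ = arctan(1/3) ≈ 18.43°
|H| = 10 / 4.4721 ≈ 2.2361
Gain = 20 log₁₀(2.2361) ≈ 6.99 dB
∠H = 0.00° − 63.43° = -63.43°

7.0 dB, -63.4°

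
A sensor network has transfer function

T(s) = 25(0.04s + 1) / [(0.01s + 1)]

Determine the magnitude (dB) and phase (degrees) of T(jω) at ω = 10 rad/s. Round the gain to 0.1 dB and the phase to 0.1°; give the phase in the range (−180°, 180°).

28.6 dB, 16.1°

At ω = 10 rad/s:
zero (1 + j10·0.04) = 1 + j0.4 → |·| ≈ 1.077, ∠ ≈ 21.80°
pole (1 + j10·0.01) = 1 + j0.1 → |·| ≈ 1.005, ∠ ≈ 5.71°
|T| = 25 · 1.077 / (1.005) ≈ 26.791
Gain = 20 log₁₀(26.791) ≈ 28.56 dB
∠T = (21.80°) − (5.71°) = 16.09°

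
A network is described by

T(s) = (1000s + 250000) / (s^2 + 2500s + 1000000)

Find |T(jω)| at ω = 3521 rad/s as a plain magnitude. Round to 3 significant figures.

0.245

Substitute s = j3521:
Numerator: 1000(j3521) + 250000 = 250000 + j3521000
Denominator: (j3521)^2 + 2500(j3521) + 1000000 = -11397441 + j8802500
|N| = √(250000² + 3521000²) ≈ 3.5299e+06, ∠N ≈ 85.94°
|D| = √(11397441² + 8802500²) ≈ 1.4401e+07, ∠D ≈ 142.32°
|T| = 3.5299e+06 / 1.4401e+07 ≈ 0.24511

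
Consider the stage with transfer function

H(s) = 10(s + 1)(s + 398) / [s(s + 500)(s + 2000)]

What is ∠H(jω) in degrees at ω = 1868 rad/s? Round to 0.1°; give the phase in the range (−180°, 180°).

At s = jω = j1868:
zero (s+1): 1 + j1868 → |·| = √(1²+1868²) = √3489425 ≈ 1868, ∠ = arctan(1868/1) ≈ 89.97°
zero (s+398): 398 + j1868 → |·| = √(398²+1868²) = √3647828 ≈ 1909.9, ∠ = arctan(1868/398) ≈ 77.97°
pole (s+500): 500 + j1868 → |·| = √(500²+1868²) = √3739424 ≈ 1933.8, ∠ = arctan(1868/500) ≈ 75.02°
pole (s+2000): 2000 + j1868 → |·| = √(2000²+1868²) = √7489424 ≈ 2736.7, ∠ = arctan(1868/2000) ≈ 43.05°
pole at origin: |s| = 1868, ∠ = 90.00° (in denominator)
∠H = 167.94° − 208.07° = -40.13°

-40.1°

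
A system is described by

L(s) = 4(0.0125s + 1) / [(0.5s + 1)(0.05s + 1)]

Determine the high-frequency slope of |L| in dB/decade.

-20 dB/decade

Each pole contributes −20 dB/decade at high frequency; each zero contributes +20 dB/decade.
Net: 1 zero(s) − 2 pole(s) → -20 dB/decade.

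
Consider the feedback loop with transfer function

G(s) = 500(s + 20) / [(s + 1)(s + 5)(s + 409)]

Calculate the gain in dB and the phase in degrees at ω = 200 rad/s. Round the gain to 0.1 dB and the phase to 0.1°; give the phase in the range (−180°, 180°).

At s = jω = j200:
zero (s+20): 20 + j200 → |·| = √(20²+200²) = √40400 ≈ 201, ∠ = arctan(200/20) ≈ 84.29°
pole (s+1): 1 + j200 → |·| = √(1²+200²) = √40001 ≈ 200, ∠ = arctan(200/1) ≈ 89.71°
pole (s+5): 5 + j200 → |·| = √(5²+200²) = √40025 ≈ 200.06, ∠ = arctan(200/5) ≈ 88.57°
pole (s+409): 409 + j200 → |·| = √(409²+200²) = √207281 ≈ 455.28, ∠ = arctan(200/409) ≈ 26.06°
|G| = 500 · 201 / 1.8217e+07 ≈ 0.0055168
Gain = 20 log₁₀(0.0055168) ≈ -45.17 dB
∠G = 84.29° − 204.34° = -120.05°

-45.2 dB, -120.1°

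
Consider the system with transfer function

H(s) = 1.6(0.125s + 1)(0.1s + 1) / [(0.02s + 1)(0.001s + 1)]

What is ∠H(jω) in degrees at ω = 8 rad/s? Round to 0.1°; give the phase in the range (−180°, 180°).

74.1°

At ω = 8 rad/s:
zero (1 + j8·0.125) = 1 + j1 → |·| ≈ 1.4142, ∠ ≈ 45.00°
zero (1 + j8·0.1) = 1 + j0.8 → |·| ≈ 1.2806, ∠ ≈ 38.66°
pole (1 + j8·0.02) = 1 + j0.16 → |·| ≈ 1.0127, ∠ ≈ 9.09°
pole (1 + j8·0.001) = 1 + j0.008 → |·| ≈ 1, ∠ ≈ 0.46°
∠H = (45.00° + 38.66°) − (9.09° + 0.46°) = 74.11°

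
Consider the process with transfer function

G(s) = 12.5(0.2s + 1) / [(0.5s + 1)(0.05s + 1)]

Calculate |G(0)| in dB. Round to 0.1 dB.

21.9 dB

G(0) = 12.5 · 1 / 1 = 12.5
20 log₁₀(12.5) ≈ 21.94 dB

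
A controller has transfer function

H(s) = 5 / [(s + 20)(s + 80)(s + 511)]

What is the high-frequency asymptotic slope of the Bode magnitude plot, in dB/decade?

Each pole contributes −20 dB/decade at high frequency; each zero contributes +20 dB/decade.
Net: 0 zero(s) − 3 pole(s) → -60 dB/decade.

-60 dB/decade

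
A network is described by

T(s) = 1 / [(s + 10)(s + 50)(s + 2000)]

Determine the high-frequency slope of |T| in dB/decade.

-60 dB/decade

Each pole contributes −20 dB/decade at high frequency; each zero contributes +20 dB/decade.
Net: 0 zero(s) − 3 pole(s) → -60 dB/decade.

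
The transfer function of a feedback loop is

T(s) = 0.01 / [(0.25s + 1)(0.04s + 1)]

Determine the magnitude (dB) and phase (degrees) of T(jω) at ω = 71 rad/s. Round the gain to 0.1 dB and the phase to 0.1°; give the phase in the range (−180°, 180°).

At ω = 71 rad/s:
pole (1 + j71·0.25) = 1 + j17.75 → |·| ≈ 17.778, ∠ ≈ 86.78°
pole (1 + j71·0.04) = 1 + j2.84 → |·| ≈ 3.0109, ∠ ≈ 70.60°
|T| = 0.01 · 1 / (17.778 · 3.0109) ≈ 0.00018682
Gain = 20 log₁₀(0.00018682) ≈ -74.57 dB
∠T = (0°) − (86.78° + 70.60°) = -157.38°

-74.6 dB, -157.4°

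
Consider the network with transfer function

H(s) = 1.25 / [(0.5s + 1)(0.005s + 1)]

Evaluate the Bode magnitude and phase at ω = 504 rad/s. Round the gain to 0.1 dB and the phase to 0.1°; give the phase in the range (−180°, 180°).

At ω = 504 rad/s:
pole (1 + j504·0.5) = 1 + j252 → |·| ≈ 252, ∠ ≈ 89.77°
pole (1 + j504·0.005) = 1 + j2.52 → |·| ≈ 2.7112, ∠ ≈ 68.36°
|H| = 1.25 · 1 / (252 · 2.7112) ≈ 0.0018296
Gain = 20 log₁₀(0.0018296) ≈ -54.75 dB
∠H = (0°) − (89.77° + 68.36°) = -158.13°

-54.8 dB, -158.1°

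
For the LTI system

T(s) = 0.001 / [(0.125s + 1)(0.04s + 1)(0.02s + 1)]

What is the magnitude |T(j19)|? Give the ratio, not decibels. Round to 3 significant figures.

0.000289

At ω = 19 rad/s:
pole (1 + j19·0.125) = 1 + j2.375 → |·| ≈ 2.5769, ∠ ≈ 67.17°
pole (1 + j19·0.04) = 1 + j0.76 → |·| ≈ 1.256, ∠ ≈ 37.23°
pole (1 + j19·0.02) = 1 + j0.38 → |·| ≈ 1.0698, ∠ ≈ 20.81°
|T| = 0.001 · 1 / (2.5769 · 1.256 · 1.0698) ≈ 0.00028881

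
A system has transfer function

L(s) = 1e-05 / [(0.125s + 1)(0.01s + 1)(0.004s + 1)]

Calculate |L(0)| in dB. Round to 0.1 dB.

L(0) = 1e-05 · 1 / 1 = 1e-05
20 log₁₀(1e-05) ≈ -100.00 dB

-100.0 dB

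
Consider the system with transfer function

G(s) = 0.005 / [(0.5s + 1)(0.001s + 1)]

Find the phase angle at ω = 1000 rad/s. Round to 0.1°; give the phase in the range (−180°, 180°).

-134.9°

At ω = 1000 rad/s:
pole (1 + j1000·0.5) = 1 + j500 → |·| ≈ 500, ∠ ≈ 89.89°
pole (1 + j1000·0.001) = 1 + j1 → |·| ≈ 1.4142, ∠ ≈ 45.00°
∠G = (0°) − (89.89° + 45.00°) = -134.89°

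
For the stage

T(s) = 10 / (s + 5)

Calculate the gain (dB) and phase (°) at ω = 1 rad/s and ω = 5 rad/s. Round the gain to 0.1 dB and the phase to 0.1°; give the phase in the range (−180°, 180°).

ω = 1: 5.9 dB, -11.3°; ω = 5: 3.0 dB, -45.0°

Substitute s = j1:
Numerator: 10 = 10 + j0
Denominator: (j1) + 5 = 5 + j1
|N| = √(10² + 0²) ≈ 10, ∠N ≈ 0.00°
|D| = √(5² + 1²) ≈ 5.099, ∠D ≈ 11.31°
|T| = 10 / 5.099 ≈ 1.9612
Gain = 20 log₁₀(1.9612) ≈ 5.85 dB
∠T = 0.00° − 11.31° = -11.31°

Substitute s = j5:
Numerator: 10 = 10 + j0
Denominator: (j5) + 5 = 5 + j5
|N| = √(10² + 0²) ≈ 10, ∠N ≈ 0.00°
|D| = √(5² + 5²) ≈ 7.0711, ∠D ≈ 45.00°
|T| = 10 / 7.0711 ≈ 1.4142
Gain = 20 log₁₀(1.4142) ≈ 3.01 dB
∠T = 0.00° − 45.00° = -45.00°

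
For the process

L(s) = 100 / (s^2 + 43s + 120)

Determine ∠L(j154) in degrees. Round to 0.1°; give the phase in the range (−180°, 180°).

-164.3°

Substitute s = j154:
Numerator: 100 = 100 + j0
Denominator: (j154)^2 + 43(j154) + 120 = -23596 + j6622
|N| = √(100² + 0²) ≈ 100, ∠N ≈ 0.00°
|D| = √(23596² + 6622²) ≈ 24508, ∠D ≈ 164.32°
∠L = 0.00° − 164.32° = -164.32°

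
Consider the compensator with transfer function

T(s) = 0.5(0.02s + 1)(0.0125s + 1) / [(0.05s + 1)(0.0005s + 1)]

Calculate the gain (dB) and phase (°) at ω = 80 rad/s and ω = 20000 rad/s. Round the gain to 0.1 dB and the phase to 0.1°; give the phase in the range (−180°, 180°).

At ω = 80 rad/s:
zero (1 + j80·0.02) = 1 + j1.6 → |·| ≈ 1.8868, ∠ ≈ 57.99°
zero (1 + j80·0.0125) = 1 + j1 → |·| ≈ 1.4142, ∠ ≈ 45.00°
pole (1 + j80·0.05) = 1 + j4 → |·| ≈ 4.1231, ∠ ≈ 75.96°
pole (1 + j80·0.0005) = 1 + j0.04 → |·| ≈ 1.0008, ∠ ≈ 2.29°
|T| = 0.5 · 1.8868 · 1.4142 / (4.1231 · 1.0008) ≈ 0.32332
Gain = 20 log₁₀(0.32332) ≈ -9.81 dB
∠T = (57.99° + 45.00°) − (75.96° + 2.29°) = 24.74°

At ω = 20000 rad/s:
zero (1 + j20000·0.02) = 1 + j400 → |·| ≈ 400, ∠ ≈ 89.86°
zero (1 + j20000·0.0125) = 1 + j250 → |·| ≈ 250, ∠ ≈ 89.77°
pole (1 + j20000·0.05) = 1 + j1000 → |·| ≈ 1000, ∠ ≈ 89.94°
pole (1 + j20000·0.0005) = 1 + j10 → |·| ≈ 10.05, ∠ ≈ 84.29°
|T| = 0.5 · 400 · 250 / (1000 · 10.05) ≈ 4.9751
Gain = 20 log₁₀(4.9751) ≈ 13.94 dB
∠T = (89.86° + 89.77°) − (89.94° + 84.29°) = 5.40°

ω = 80: -9.8 dB, 24.7°; ω = 20000: 13.9 dB, 5.4°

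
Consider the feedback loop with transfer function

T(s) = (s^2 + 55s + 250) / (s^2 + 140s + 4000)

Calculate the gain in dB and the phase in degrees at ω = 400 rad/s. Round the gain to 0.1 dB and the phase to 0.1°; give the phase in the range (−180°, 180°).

Substitute s = j400:
Numerator: (j400)^2 + 55(j400) + 250 = -159750 + j22000
Denominator: (j400)^2 + 140(j400) + 4000 = -156000 + j56000
|N| = √(159750² + 22000²) ≈ 1.6126e+05, ∠N ≈ 172.16°
|D| = √(156000² + 56000²) ≈ 1.6575e+05, ∠D ≈ 160.25°
|T| = 1.6126e+05 / 1.6575e+05 ≈ 0.97291
Gain = 20 log₁₀(0.97291) ≈ -0.24 dB
∠T = 172.16° − 160.25° = 11.91°

-0.2 dB, 11.9°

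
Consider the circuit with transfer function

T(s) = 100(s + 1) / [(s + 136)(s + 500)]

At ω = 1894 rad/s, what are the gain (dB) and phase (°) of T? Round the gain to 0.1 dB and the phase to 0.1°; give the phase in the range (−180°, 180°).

-25.9 dB, -71.1°

At s = jω = j1894:
zero (s+1): 1 + j1894 → |·| = √(1²+1894²) = √3587237 ≈ 1894, ∠ = arctan(1894/1) ≈ 89.97°
pole (s+136): 136 + j1894 → |·| = √(136²+1894²) = √3605732 ≈ 1898.9, ∠ = arctan(1894/136) ≈ 85.89°
pole (s+500): 500 + j1894 → |·| = √(500²+1894²) = √3837236 ≈ 1958.9, ∠ = arctan(1894/500) ≈ 75.21°
|T| = 100 · 1894 / 3.7198e+06 ≈ 0.050917
Gain = 20 log₁₀(0.050917) ≈ -25.86 dB
∠T = 89.97° − 161.10° = -71.13°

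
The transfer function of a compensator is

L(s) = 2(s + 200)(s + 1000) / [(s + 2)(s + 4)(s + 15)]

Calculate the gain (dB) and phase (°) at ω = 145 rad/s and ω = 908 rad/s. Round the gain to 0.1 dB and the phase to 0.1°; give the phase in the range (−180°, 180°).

At s = jω = j145:
zero (s+200): 200 + j145 → |·| = √(200²+145²) = √61025 ≈ 247.03, ∠ = arctan(145/200) ≈ 35.94°
zero (s+1000): 1000 + j145 → |·| = √(1000²+145²) = √1021025 ≈ 1010.5, ∠ = arctan(145/1000) ≈ 8.25°
pole (s+2): 2 + j145 → |·| = √(2²+145²) = √21029 ≈ 145.01, ∠ = arctan(145/2) ≈ 89.21°
pole (s+4): 4 + j145 → |·| = √(4²+145²) = √21041 ≈ 145.06, ∠ = arctan(145/4) ≈ 88.42°
pole (s+15): 15 + j145 → |·| = √(15²+145²) = √21250 ≈ 145.77, ∠ = arctan(145/15) ≈ 84.09°
|L| = 2 · 2.4962e+05 / 3.0663e+06 ≈ 0.16282
Gain = 20 log₁₀(0.16282) ≈ -15.77 dB
∠L = 44.19° − 261.72° = -217.53° ≡ 142.47° (principal value)

At s = jω = j908:
zero (s+200): 200 + j908 → |·| = √(200²+908²) = √864464 ≈ 929.77, ∠ = arctan(908/200) ≈ 77.58°
zero (s+1000): 1000 + j908 → |·| = √(1000²+908²) = √1824464 ≈ 1350.7, ∠ = arctan(908/1000) ≈ 42.24°
pole (s+2): 2 + j908 → |·| = √(2²+908²) = √824468 ≈ 908, ∠ = arctan(908/2) ≈ 89.87°
pole (s+4): 4 + j908 → |·| = √(4²+908²) = √824480 ≈ 908.01, ∠ = arctan(908/4) ≈ 89.75°
pole (s+15): 15 + j908 → |·| = √(15²+908²) = √824689 ≈ 908.12, ∠ = arctan(908/15) ≈ 89.05°
|L| = 2 · 1.2558e+06 / 7.4872e+08 ≈ 0.0033545
Gain = 20 log₁₀(0.0033545) ≈ -49.49 dB
∠L = 119.82° − 268.67° = -148.85°

ω = 145: -15.8 dB, 142.5°; ω = 908: -49.5 dB, -148.9°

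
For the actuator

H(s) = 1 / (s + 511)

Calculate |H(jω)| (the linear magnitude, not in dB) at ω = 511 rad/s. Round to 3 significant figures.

Substitute s = j511:
Numerator: 1 = 1 + j0
Denominator: (j511) + 511 = 511 + j511
|N| = √(1² + 0²) ≈ 1, ∠N ≈ 0.00°
|D| = √(511² + 511²) ≈ 722.66, ∠D ≈ 45.00°
|H| = 1 / 722.66 ≈ 0.0013838

0.00138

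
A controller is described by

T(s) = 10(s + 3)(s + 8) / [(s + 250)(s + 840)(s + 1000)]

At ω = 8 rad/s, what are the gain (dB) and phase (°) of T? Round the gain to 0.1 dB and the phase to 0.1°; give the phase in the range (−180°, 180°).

-106.7 dB, 111.6°

At s = jω = j8:
zero (s+3): 3 + j8 → |·| = √(3²+8²) = √73 ≈ 8.544, ∠ = arctan(8/3) ≈ 69.44°
zero (s+8): 8 + j8 → |·| = √(8²+8²) = √128 ≈ 11.314, ∠ = arctan(8/8) ≈ 45.00°
pole (s+250): 250 + j8 → |·| = √(250²+8²) = √62564 ≈ 250.13, ∠ = arctan(8/250) ≈ 1.83°
pole (s+840): 840 + j8 → |·| = √(840²+8²) = √705664 ≈ 840.04, ∠ = arctan(8/840) ≈ 0.55°
pole (s+1000): 1000 + j8 → |·| = √(1000²+8²) = √1000064 ≈ 1000, ∠ = arctan(8/1000) ≈ 0.46°
|T| = 10 · 96.667 / 2.1012e+08 ≈ 4.6006e-06
Gain = 20 log₁₀(4.6006e-06) ≈ -106.74 dB
∠T = 114.44° − 2.84° = 111.60°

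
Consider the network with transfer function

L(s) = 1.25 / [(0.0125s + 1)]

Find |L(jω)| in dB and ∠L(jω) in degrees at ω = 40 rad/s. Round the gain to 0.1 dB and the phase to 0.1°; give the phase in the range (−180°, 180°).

At ω = 40 rad/s:
pole (1 + j40·0.0125) = 1 + j0.5 → |·| ≈ 1.118, ∠ ≈ 26.57°
|L| = 1.25 · 1 / (1.118) ≈ 1.1181
Gain = 20 log₁₀(1.1181) ≈ 0.97 dB
∠L = (0°) − (26.57°) = -26.57°

1.0 dB, -26.6°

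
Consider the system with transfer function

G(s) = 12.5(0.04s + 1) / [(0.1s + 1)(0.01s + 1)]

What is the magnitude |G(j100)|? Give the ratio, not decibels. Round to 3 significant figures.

3.63

At ω = 100 rad/s:
zero (1 + j100·0.04) = 1 + j4 → |·| ≈ 4.1231, ∠ ≈ 75.96°
pole (1 + j100·0.1) = 1 + j10 → |·| ≈ 10.05, ∠ ≈ 84.29°
pole (1 + j100·0.01) = 1 + j1 → |·| ≈ 1.4142, ∠ ≈ 45.00°
|G| = 12.5 · 4.1231 / (10.05 · 1.4142) ≈ 3.6262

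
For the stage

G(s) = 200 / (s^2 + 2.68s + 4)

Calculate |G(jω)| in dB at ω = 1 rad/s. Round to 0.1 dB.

At s = jω = j1:
quadratic: (j1)² + 2.68·j1 + 4 = 3 + j2.68 → |·| ≈ 4.0227, ∠ ≈ 41.78°
|G| = 200 / 4.0227 ≈ 49.718
Gain = 20 log₁₀(49.718) ≈ 33.93 dB

33.9 dB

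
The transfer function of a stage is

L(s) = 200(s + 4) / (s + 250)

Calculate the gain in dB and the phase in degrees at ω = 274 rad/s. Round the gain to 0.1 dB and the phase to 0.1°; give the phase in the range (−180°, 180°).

43.4 dB, 41.5°

At s = jω = j274:
zero (s+4): 4 + j274 → |·| = √(4²+274²) = √75092 ≈ 274.03, ∠ = arctan(274/4) ≈ 89.16°
pole (s+250): 250 + j274 → |·| = √(250²+274²) = √137576 ≈ 370.91, ∠ = arctan(274/250) ≈ 47.62°
|L| = 200 · 274.03 / 370.91 ≈ 147.76
Gain = 20 log₁₀(147.76) ≈ 43.39 dB
∠L = 89.16° − 47.62° = 41.54°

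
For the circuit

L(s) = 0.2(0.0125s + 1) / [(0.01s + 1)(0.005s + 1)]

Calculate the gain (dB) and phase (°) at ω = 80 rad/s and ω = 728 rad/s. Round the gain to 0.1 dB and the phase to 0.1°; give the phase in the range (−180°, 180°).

At ω = 80 rad/s:
zero (1 + j80·0.0125) = 1 + j1 → |·| ≈ 1.4142, ∠ ≈ 45.00°
pole (1 + j80·0.01) = 1 + j0.8 → |·| ≈ 1.2806, ∠ ≈ 38.66°
pole (1 + j80·0.005) = 1 + j0.4 → |·| ≈ 1.077, ∠ ≈ 21.80°
|L| = 0.2 · 1.4142 / (1.2806 · 1.077) ≈ 0.20507
Gain = 20 log₁₀(0.20507) ≈ -13.76 dB
∠L = (45.00°) − (38.66° + 21.80°) = -15.46°

At ω = 728 rad/s:
zero (1 + j728·0.0125) = 1 + j9.1 → |·| ≈ 9.1548, ∠ ≈ 83.73°
pole (1 + j728·0.01) = 1 + j7.28 → |·| ≈ 7.3484, ∠ ≈ 82.18°
pole (1 + j728·0.005) = 1 + j3.64 → |·| ≈ 3.7749, ∠ ≈ 74.64°
|L| = 0.2 · 9.1548 / (7.3484 · 3.7749) ≈ 0.066006
Gain = 20 log₁₀(0.066006) ≈ -23.61 dB
∠L = (83.73°) − (82.18° + 74.64°) = -73.09°

ω = 80: -13.8 dB, -15.5°; ω = 728: -23.6 dB, -73.1°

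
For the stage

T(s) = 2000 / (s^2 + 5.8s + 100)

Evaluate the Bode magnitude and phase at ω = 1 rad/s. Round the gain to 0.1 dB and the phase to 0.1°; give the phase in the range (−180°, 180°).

26.1 dB, -3.4°

At s = jω = j1:
quadratic: (j1)² + 5.8·j1 + 100 = 99 + j5.8 → |·| ≈ 99.17, ∠ ≈ 3.35°
|T| = 2000 / 99.17 ≈ 20.167
Gain = 20 log₁₀(20.167) ≈ 26.09 dB
∠T = 0.00° − 3.35° = -3.35°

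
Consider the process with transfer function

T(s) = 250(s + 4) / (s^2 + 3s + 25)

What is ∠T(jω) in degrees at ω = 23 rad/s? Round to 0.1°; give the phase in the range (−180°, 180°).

-92.1°

At s = jω = j23:
zero (s+4): 4 + j23 → |·| = √(4²+23²) = √545 ≈ 23.345, ∠ = arctan(23/4) ≈ 80.13°
quadratic: (j23)² + 3·j23 + 25 = -504 + j69 → |·| ≈ 508.7, ∠ ≈ 172.20°
∠T = 80.13° − 172.20° = -92.07°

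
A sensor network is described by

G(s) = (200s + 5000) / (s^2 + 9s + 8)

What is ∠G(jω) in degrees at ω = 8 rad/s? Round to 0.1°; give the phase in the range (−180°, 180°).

Substitute s = j8:
Numerator: 200(j8) + 5000 = 5000 + j1600
Denominator: (j8)^2 + 9(j8) + 8 = -56 + j72
|N| = √(5000² + 1600²) ≈ 5249.8, ∠N ≈ 17.74°
|D| = √(56² + 72²) ≈ 91.214, ∠D ≈ 127.87°
∠G = 17.74° − 127.87° = -110.13°

-110.1°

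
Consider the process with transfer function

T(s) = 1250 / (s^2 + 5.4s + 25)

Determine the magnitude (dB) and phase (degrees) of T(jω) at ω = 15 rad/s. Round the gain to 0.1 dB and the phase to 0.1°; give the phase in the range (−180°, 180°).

At s = jω = j15:
quadratic: (j15)² + 5.4·j15 + 25 = -200 + j81 → |·| ≈ 215.78, ∠ ≈ 157.95°
|T| = 1250 / 215.78 ≈ 5.7929
Gain = 20 log₁₀(5.7929) ≈ 15.26 dB
∠T = 0.00° − 157.95° = -157.95°

15.3 dB, -158.0°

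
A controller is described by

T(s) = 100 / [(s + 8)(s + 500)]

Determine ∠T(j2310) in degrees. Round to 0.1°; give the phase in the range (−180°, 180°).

-167.6°

At s = jω = j2310:
pole (s+8): 8 + j2310 → |·| = √(8²+2310²) = √5336164 ≈ 2310, ∠ = arctan(2310/8) ≈ 89.80°
pole (s+500): 500 + j2310 → |·| = √(500²+2310²) = √5586100 ≈ 2363.5, ∠ = arctan(2310/500) ≈ 77.79°
∠T = 0.00° − 167.59° = -167.59°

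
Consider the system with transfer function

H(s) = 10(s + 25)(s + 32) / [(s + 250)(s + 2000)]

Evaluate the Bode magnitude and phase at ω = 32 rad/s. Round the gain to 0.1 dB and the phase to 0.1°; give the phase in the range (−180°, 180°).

At s = jω = j32:
zero (s+25): 25 + j32 → |·| = √(25²+32²) = √1649 ≈ 40.608, ∠ = arctan(32/25) ≈ 52.00°
zero (s+32): 32 + j32 → |·| = √(32²+32²) = √2048 ≈ 45.255, ∠ = arctan(32/32) ≈ 45.00°
pole (s+250): 250 + j32 → |·| = √(250²+32²) = √63524 ≈ 252.04, ∠ = arctan(32/250) ≈ 7.29°
pole (s+2000): 2000 + j32 → |·| = √(2000²+32²) = √4001024 ≈ 2000.3, ∠ = arctan(32/2000) ≈ 0.92°
|H| = 10 · 1837.7 / 5.0416e+05 ≈ 0.036451
Gain = 20 log₁₀(0.036451) ≈ -28.77 dB
∠H = 97.00° − 8.21° = 88.79°

-28.8 dB, 88.8°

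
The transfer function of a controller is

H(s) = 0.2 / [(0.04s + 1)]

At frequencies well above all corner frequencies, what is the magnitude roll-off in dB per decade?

Each pole contributes −20 dB/decade at high frequency; each zero contributes +20 dB/decade.
Net: 0 zero(s) − 1 pole(s) → -20 dB/decade.

-20 dB/decade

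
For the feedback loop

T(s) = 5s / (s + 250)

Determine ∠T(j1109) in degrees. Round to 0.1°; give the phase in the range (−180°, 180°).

At s = jω = j1109:
zero at origin: s = j1109 → |·| = 1109, ∠ = 90.00°
pole (s+250): 250 + j1109 → |·| = √(250²+1109²) = √1292381 ≈ 1136.8, ∠ = arctan(1109/250) ≈ 77.30°
∠T = 90.00° − 77.30° = 12.70°

12.7°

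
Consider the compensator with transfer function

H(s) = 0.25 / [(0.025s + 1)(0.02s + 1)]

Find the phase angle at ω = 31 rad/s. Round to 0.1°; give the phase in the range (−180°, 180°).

-69.6°

At ω = 31 rad/s:
pole (1 + j31·0.025) = 1 + j0.775 → |·| ≈ 1.2652, ∠ ≈ 37.78°
pole (1 + j31·0.02) = 1 + j0.62 → |·| ≈ 1.1766, ∠ ≈ 31.80°
∠H = (0°) − (37.78° + 31.80°) = -69.58°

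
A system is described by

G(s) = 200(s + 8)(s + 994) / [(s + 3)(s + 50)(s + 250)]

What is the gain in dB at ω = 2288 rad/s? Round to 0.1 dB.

At s = jω = j2288:
zero (s+8): 8 + j2288 → |·| = √(8²+2288²) = √5235008 ≈ 2288, ∠ = arctan(2288/8) ≈ 89.80°
zero (s+994): 994 + j2288 → |·| = √(994²+2288²) = √6222980 ≈ 2494.6, ∠ = arctan(2288/994) ≈ 66.52°
pole (s+3): 3 + j2288 → |·| = √(3²+2288²) = √5234953 ≈ 2288, ∠ = arctan(2288/3) ≈ 89.92°
pole (s+50): 50 + j2288 → |·| = √(50²+2288²) = √5237444 ≈ 2288.5, ∠ = arctan(2288/50) ≈ 88.75°
pole (s+250): 250 + j2288 → |·| = √(250²+2288²) = √5297444 ≈ 2301.6, ∠ = arctan(2288/250) ≈ 83.76°
|G| = 200 · 5.7076e+06 / 1.2051e+10 ≈ 0.094724
Gain = 20 log₁₀(0.094724) ≈ -20.47 dB

-20.5 dB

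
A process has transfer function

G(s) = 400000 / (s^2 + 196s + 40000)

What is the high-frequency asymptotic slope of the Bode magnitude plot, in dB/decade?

Each pole contributes −20 dB/decade at high frequency; each zero contributes +20 dB/decade.
Net: 0 zero(s) − 2 pole(s) → -40 dB/decade.

-40 dB/decade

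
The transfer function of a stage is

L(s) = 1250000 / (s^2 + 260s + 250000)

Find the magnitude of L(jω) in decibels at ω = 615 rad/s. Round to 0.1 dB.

15.7 dB

At s = jω = j615:
quadratic: (j615)² + 260·j615 + 250000 = -128225 + j159900 → |·| ≈ 2.0496e+05, ∠ ≈ 128.73°
|L| = 1250000 / 2.0496e+05 ≈ 6.0988
Gain = 20 log₁₀(6.0988) ≈ 15.70 dB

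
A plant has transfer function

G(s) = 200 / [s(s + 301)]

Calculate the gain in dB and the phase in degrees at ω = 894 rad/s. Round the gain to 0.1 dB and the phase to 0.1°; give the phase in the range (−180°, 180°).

At s = jω = j894:
pole (s+301): 301 + j894 → |·| = √(301²+894²) = √889837 ≈ 943.31, ∠ = arctan(894/301) ≈ 71.39°
pole at origin: |s| = 894, ∠ = 90.00° (in denominator)
|G| = 200 / 8.4332e+05 ≈ 0.00023716
Gain = 20 log₁₀(0.00023716) ≈ -72.50 dB
∠G = 0.00° − 161.39° = -161.39°

-72.5 dB, -161.4°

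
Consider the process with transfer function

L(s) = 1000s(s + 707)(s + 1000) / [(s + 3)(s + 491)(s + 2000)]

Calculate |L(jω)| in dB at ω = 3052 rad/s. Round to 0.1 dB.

At s = jω = j3052:
zero (s+707): 707 + j3052 → |·| = √(707²+3052²) = √9814553 ≈ 3132.8, ∠ = arctan(3052/707) ≈ 76.96°
zero (s+1000): 1000 + j3052 → |·| = √(1000²+3052²) = √10314704 ≈ 3211.7, ∠ = arctan(3052/1000) ≈ 71.86°
zero at origin: s = j3052 → |·| = 3052, ∠ = 90.00°
pole (s+3): 3 + j3052 → |·| = √(3²+3052²) = √9314713 ≈ 3052, ∠ = arctan(3052/3) ≈ 89.94°
pole (s+491): 491 + j3052 → |·| = √(491²+3052²) = √9555785 ≈ 3091.2, ∠ = arctan(3052/491) ≈ 80.86°
pole (s+2000): 2000 + j3052 → |·| = √(2000²+3052²) = √13314704 ≈ 3648.9, ∠ = arctan(3052/2000) ≈ 56.76°
|L| = 1000 · 3.0708e+10 / 3.4425e+10 ≈ 892.03
Gain = 20 log₁₀(892.03) ≈ 59.01 dB

59.0 dB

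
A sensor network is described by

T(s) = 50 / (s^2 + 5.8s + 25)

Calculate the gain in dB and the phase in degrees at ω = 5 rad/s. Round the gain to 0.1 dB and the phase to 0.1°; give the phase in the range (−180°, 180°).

At s = jω = j5:
quadratic: (j5)² + 5.8·j5 + 25 = 0 + j29 → |·| ≈ 29, ∠ ≈ 90.00°
|T| = 50 / 29 ≈ 1.7241
Gain = 20 log₁₀(1.7241) ≈ 4.73 dB
∠T = 0.00° − 90.00° = -90.00°

4.7 dB, -90.0°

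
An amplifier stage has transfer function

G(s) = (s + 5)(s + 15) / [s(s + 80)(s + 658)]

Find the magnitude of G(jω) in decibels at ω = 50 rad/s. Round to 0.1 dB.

At s = jω = j50:
zero (s+5): 5 + j50 → |·| = √(5²+50²) = √2525 ≈ 50.249, ∠ = arctan(50/5) ≈ 84.29°
zero (s+15): 15 + j50 → |·| = √(15²+50²) = √2725 ≈ 52.202, ∠ = arctan(50/15) ≈ 73.30°
pole (s+80): 80 + j50 → |·| = √(80²+50²) = √8900 ≈ 94.34, ∠ = arctan(50/80) ≈ 32.01°
pole (s+658): 658 + j50 → |·| = √(658²+50²) = √435464 ≈ 659.9, ∠ = arctan(50/658) ≈ 4.35°
pole at origin: |s| = 50, ∠ = 90.00° (in denominator)
|G| = 1 · 2623.1 / 3.1127e+06 ≈ 0.00084271
Gain = 20 log₁₀(0.00084271) ≈ -61.49 dB

-61.5 dB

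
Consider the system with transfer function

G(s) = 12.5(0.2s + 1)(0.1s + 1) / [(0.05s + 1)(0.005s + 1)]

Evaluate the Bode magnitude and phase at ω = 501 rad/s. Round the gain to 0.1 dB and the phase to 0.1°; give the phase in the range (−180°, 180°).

59.4 dB, 22.3°

At ω = 501 rad/s:
zero (1 + j501·0.2) = 1 + j100.2 → |·| ≈ 100.2, ∠ ≈ 89.43°
zero (1 + j501·0.1) = 1 + j50.1 → |·| ≈ 50.11, ∠ ≈ 88.86°
pole (1 + j501·0.05) = 1 + j25.05 → |·| ≈ 25.07, ∠ ≈ 87.71°
pole (1 + j501·0.005) = 1 + j2.505 → |·| ≈ 2.6972, ∠ ≈ 68.24°
|G| = 12.5 · 100.2 · 50.11 / (25.07 · 2.6972) ≈ 928.19
Gain = 20 log₁₀(928.19) ≈ 59.35 dB
∠G = (89.43° + 88.86°) − (87.71° + 68.24°) = 22.34°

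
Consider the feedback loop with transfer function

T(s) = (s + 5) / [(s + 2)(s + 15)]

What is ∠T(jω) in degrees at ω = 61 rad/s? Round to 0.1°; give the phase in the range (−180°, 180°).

-79.0°

At s = jω = j61:
zero (s+5): 5 + j61 → |·| = √(5²+61²) = √3746 ≈ 61.205, ∠ = arctan(61/5) ≈ 85.31°
pole (s+2): 2 + j61 → |·| = √(2²+61²) = √3725 ≈ 61.033, ∠ = arctan(61/2) ≈ 88.12°
pole (s+15): 15 + j61 → |·| = √(15²+61²) = √3946 ≈ 62.817, ∠ = arctan(61/15) ≈ 76.18°
∠T = 85.31° − 164.30° = -78.99°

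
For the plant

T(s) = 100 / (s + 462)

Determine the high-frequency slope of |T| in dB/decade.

-20 dB/decade

Each pole contributes −20 dB/decade at high frequency; each zero contributes +20 dB/decade.
Net: 0 zero(s) − 1 pole(s) → -20 dB/decade.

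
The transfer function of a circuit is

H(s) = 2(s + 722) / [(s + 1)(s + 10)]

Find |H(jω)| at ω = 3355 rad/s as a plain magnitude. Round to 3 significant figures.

At s = jω = j3355:
zero (s+722): 722 + j3355 → |·| = √(722²+3355²) = √11777309 ≈ 3431.8, ∠ = arctan(3355/722) ≈ 77.86°
pole (s+1): 1 + j3355 → |·| = √(1²+3355²) = √11256026 ≈ 3355, ∠ = arctan(3355/1) ≈ 89.98°
pole (s+10): 10 + j3355 → |·| = √(10²+3355²) = √11256125 ≈ 3355, ∠ = arctan(3355/10) ≈ 89.83°
|H| = 2 · 3431.8 / 1.1256e+07 ≈ 0.00060977

0.000610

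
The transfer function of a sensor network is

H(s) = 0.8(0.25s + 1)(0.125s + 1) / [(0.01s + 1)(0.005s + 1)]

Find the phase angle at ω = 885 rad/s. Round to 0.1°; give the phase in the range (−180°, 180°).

At ω = 885 rad/s:
zero (1 + j885·0.25) = 1 + j221.25 → |·| ≈ 221.25, ∠ ≈ 89.74°
zero (1 + j885·0.125) = 1 + j110.625 → |·| ≈ 110.63, ∠ ≈ 89.48°
pole (1 + j885·0.01) = 1 + j8.85 → |·| ≈ 8.9063, ∠ ≈ 83.55°
pole (1 + j885·0.005) = 1 + j4.425 → |·| ≈ 4.5366, ∠ ≈ 77.27°
∠H = (89.74° + 89.48°) − (83.55° + 77.27°) = 18.40°

18.4°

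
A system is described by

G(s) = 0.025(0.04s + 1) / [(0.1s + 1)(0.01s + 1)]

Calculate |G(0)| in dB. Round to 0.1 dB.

G(0) = 0.025 · 1 / 1 = 0.025
20 log₁₀(0.025) ≈ -32.04 dB

-32.0 dB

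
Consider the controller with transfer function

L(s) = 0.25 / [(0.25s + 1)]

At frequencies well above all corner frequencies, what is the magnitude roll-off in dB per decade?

-20 dB/decade

Each pole contributes −20 dB/decade at high frequency; each zero contributes +20 dB/decade.
Net: 0 zero(s) − 1 pole(s) → -20 dB/decade.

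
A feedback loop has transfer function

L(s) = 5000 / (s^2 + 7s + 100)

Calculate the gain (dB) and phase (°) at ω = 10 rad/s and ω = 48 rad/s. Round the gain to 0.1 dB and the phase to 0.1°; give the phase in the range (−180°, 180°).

ω = 10: 37.1 dB, -90.0°; ω = 48: 7.0 dB, -171.3°

At s = jω = j10:
quadratic: (j10)² + 7·j10 + 100 = 0 + j70 → |·| ≈ 70, ∠ ≈ 90.00°
|L| = 5000 / 70 ≈ 71.429
Gain = 20 log₁₀(71.429) ≈ 37.08 dB
∠L = 0.00° − 90.00° = -90.00°

At s = jω = j48:
quadratic: (j48)² + 7·j48 + 100 = -2204 + j336 → |·| ≈ 2229.5, ∠ ≈ 171.33°
|L| = 5000 / 2229.5 ≈ 2.2427
Gain = 20 log₁₀(2.2427) ≈ 7.02 dB
∠L = 0.00° − 171.33° = -171.33°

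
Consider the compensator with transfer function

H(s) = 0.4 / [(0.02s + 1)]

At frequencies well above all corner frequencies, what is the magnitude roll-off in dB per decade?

-20 dB/decade

Each pole contributes −20 dB/decade at high frequency; each zero contributes +20 dB/decade.
Net: 0 zero(s) − 1 pole(s) → -20 dB/decade.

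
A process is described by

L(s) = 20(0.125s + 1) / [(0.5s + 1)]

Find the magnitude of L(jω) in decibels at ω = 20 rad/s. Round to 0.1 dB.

At ω = 20 rad/s:
zero (1 + j20·0.125) = 1 + j2.5 → |·| ≈ 2.6926, ∠ ≈ 68.20°
pole (1 + j20·0.5) = 1 + j10 → |·| ≈ 10.05, ∠ ≈ 84.29°
|L| = 20 · 2.6926 / (10.05) ≈ 5.3584
Gain = 20 log₁₀(5.3584) ≈ 14.58 dB

14.6 dB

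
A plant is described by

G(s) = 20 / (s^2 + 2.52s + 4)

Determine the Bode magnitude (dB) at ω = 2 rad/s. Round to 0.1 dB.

12.0 dB

At s = jω = j2:
quadratic: (j2)² + 2.52·j2 + 4 = 0 + j5.04 → |·| ≈ 5.04, ∠ ≈ 90.00°
|G| = 20 / 5.04 ≈ 3.9683
Gain = 20 log₁₀(3.9683) ≈ 11.97 dB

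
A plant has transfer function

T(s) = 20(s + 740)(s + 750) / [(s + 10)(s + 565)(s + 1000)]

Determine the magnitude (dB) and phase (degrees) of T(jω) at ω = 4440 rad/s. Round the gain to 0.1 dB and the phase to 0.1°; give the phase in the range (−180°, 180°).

-47.0 dB, -89.0°

At s = jω = j4440:
zero (s+740): 740 + j4440 → |·| = √(740²+4440²) = √20261200 ≈ 4501.2, ∠ = arctan(4440/740) ≈ 80.54°
zero (s+750): 750 + j4440 → |·| = √(750²+4440²) = √20276100 ≈ 4502.9, ∠ = arctan(4440/750) ≈ 80.41°
pole (s+10): 10 + j4440 → |·| = √(10²+4440²) = √19713700 ≈ 4440, ∠ = arctan(4440/10) ≈ 89.87°
pole (s+565): 565 + j4440 → |·| = √(565²+4440²) = √20032825 ≈ 4475.8, ∠ = arctan(4440/565) ≈ 82.75°
pole (s+1000): 1000 + j4440 → |·| = √(1000²+4440²) = √20713600 ≈ 4551.2, ∠ = arctan(4440/1000) ≈ 77.31°
|T| = 20 · 2.0268e+07 / 9.0444e+10 ≈ 0.0044819
Gain = 20 log₁₀(0.0044819) ≈ -46.97 dB
∠T = 160.95° − 249.93° = -88.98°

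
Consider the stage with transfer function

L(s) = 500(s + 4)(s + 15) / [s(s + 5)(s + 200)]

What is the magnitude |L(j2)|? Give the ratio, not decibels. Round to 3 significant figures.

15.7

At s = jω = j2:
zero (s+4): 4 + j2 → |·| = √(4²+2²) = √20 ≈ 4.4721, ∠ = arctan(2/4) ≈ 26.57°
zero (s+15): 15 + j2 → |·| = √(15²+2²) = √229 ≈ 15.133, ∠ = arctan(2/15) ≈ 7.59°
pole (s+5): 5 + j2 → |·| = √(5²+2²) = √29 ≈ 5.3852, ∠ = arctan(2/5) ≈ 21.80°
pole (s+200): 200 + j2 → |·| = √(200²+2²) = √40004 ≈ 200.01, ∠ = arctan(2/200) ≈ 0.57°
pole at origin: |s| = 2, ∠ = 90.00° (in denominator)
|L| = 500 · 67.676 / 2154.2 ≈ 15.708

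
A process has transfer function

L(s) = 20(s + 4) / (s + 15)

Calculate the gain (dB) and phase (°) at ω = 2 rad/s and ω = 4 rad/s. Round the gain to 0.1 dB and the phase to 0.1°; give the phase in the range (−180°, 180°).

ω = 2: 15.4 dB, 19.0°; ω = 4: 17.3 dB, 30.1°

At s = jω = j2:
zero (s+4): 4 + j2 → |·| = √(4²+2²) = √20 ≈ 4.4721, ∠ = arctan(2/4) ≈ 26.57°
pole (s+15): 15 + j2 → |·| = √(15²+2²) = √229 ≈ 15.133, ∠ = arctan(2/15) ≈ 7.59°
|L| = 20 · 4.4721 / 15.133 ≈ 5.9104
Gain = 20 log₁₀(5.9104) ≈ 15.43 dB
∠L = 26.57° − 7.59° = 18.98°

At s = jω = j4:
zero (s+4): 4 + j4 → |·| = √(4²+4²) = √32 ≈ 5.6569, ∠ = arctan(4/4) ≈ 45.00°
pole (s+15): 15 + j4 → |·| = √(15²+4²) = √241 ≈ 15.524, ∠ = arctan(4/15) ≈ 14.93°
|L| = 20 · 5.6569 / 15.524 ≈ 7.2879
Gain = 20 log₁₀(7.2879) ≈ 17.25 dB
∠L = 45.00° − 14.93° = 30.07°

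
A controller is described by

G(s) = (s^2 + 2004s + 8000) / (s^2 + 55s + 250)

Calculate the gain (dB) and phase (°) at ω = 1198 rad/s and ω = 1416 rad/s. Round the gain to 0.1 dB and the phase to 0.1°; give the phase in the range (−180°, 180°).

Substitute s = j1198:
Numerator: (j1198)^2 + 2004(j1198) + 8000 = -1427204 + j2400792
Denominator: (j1198)^2 + 55(j1198) + 250 = -1434954 + j65890
|N| = √(1427204² + 2400792²) ≈ 2.793e+06, ∠N ≈ 120.73°
|D| = √(1434954² + 65890²) ≈ 1.4365e+06, ∠D ≈ 177.37°
|G| = 2.793e+06 / 1.4365e+06 ≈ 1.9443
Gain = 20 log₁₀(1.9443) ≈ 5.78 dB
∠G = 120.73° − 177.37° = -56.64°

Substitute s = j1416:
Numerator: (j1416)^2 + 2004(j1416) + 8000 = -1997056 + j2837664
Denominator: (j1416)^2 + 55(j1416) + 250 = -2004806 + j77880
|N| = √(1997056² + 2837664²) ≈ 3.47e+06, ∠N ≈ 125.14°
|D| = √(2004806² + 77880²) ≈ 2.0063e+06, ∠D ≈ 177.78°
|G| = 3.47e+06 / 2.0063e+06 ≈ 1.7296
Gain = 20 log₁₀(1.7296) ≈ 4.76 dB
∠G = 125.14° − 177.78° = -52.64°

ω = 1198: 5.8 dB, -56.6°; ω = 1416: 4.8 dB, -52.6°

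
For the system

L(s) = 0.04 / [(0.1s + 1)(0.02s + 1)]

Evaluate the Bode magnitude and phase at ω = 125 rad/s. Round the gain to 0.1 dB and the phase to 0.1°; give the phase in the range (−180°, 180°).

At ω = 125 rad/s:
pole (1 + j125·0.1) = 1 + j12.5 → |·| ≈ 12.54, ∠ ≈ 85.43°
pole (1 + j125·0.02) = 1 + j2.5 → |·| ≈ 2.6926, ∠ ≈ 68.20°
|L| = 0.04 · 1 / (12.54 · 2.6926) ≈ 0.0011847
Gain = 20 log₁₀(0.0011847) ≈ -58.53 dB
∠L = (0°) − (85.43° + 68.20°) = -153.63°

-58.5 dB, -153.6°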